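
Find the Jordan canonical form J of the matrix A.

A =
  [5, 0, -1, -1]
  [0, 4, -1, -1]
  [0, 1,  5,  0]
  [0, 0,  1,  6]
J_3(5) ⊕ J_1(5)

The characteristic polynomial is
  det(x·I − A) = x^4 - 20*x^3 + 150*x^2 - 500*x + 625 = (x - 5)^4

Eigenvalues and multiplicities (the geometric multiplicity of λ is n − rank(A − λI), which equals the number of Jordan blocks for λ):
  λ = 5: algebraic multiplicity = 4, geometric multiplicity = 2

Determining the block sizes for each eigenvalue:
  λ = 5: with am = 4 and gm = 2, the partition is not yet determined (e.g. several partitions of 4 into 2 parts exist). Let N = A − (5)·I. Computing rank(N^1) = 2, rank(N^2) = 1, rank(N^3) = 0; the number of blocks of size ≥ j is rank(N^{j−1}) − rank(N^j), giving [2, 1, 1]. So we have 1 block(s) of size 3, 1 block(s) of size 1 → block sizes [3, 1]

Assembling the blocks gives a Jordan form
J =
  [5, 1, 0, 0]
  [0, 5, 1, 0]
  [0, 0, 5, 0]
  [0, 0, 0, 5]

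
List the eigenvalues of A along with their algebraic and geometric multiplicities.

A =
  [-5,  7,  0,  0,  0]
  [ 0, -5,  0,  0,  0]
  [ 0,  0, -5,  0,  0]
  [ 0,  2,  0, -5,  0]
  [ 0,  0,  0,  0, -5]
λ = -5: alg = 5, geom = 4

Step 1 — factor the characteristic polynomial to read off the algebraic multiplicities:
  χ_A(x) = (x + 5)^5

Step 2 — compute geometric multiplicities via the rank-nullity identity g(λ) = n − rank(A − λI):
  rank(A − (-5)·I) = 1, so dim ker(A − (-5)·I) = n − 1 = 4

Summary:
  λ = -5: algebraic multiplicity = 5, geometric multiplicity = 4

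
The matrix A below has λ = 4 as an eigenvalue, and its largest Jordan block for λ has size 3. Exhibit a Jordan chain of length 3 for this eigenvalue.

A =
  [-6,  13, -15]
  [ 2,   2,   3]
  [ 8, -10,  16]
A Jordan chain for λ = 4 of length 3:
v_1 = (6, 0, -4)ᵀ
v_2 = (-10, 2, 8)ᵀ
v_3 = (1, 0, 0)ᵀ

Let N = A − (4)·I. We want v_3 with N^3 v_3 = 0 but N^2 v_3 ≠ 0; then v_{j-1} := N · v_j for j = 3, …, 2.

Pick v_3 = (1, 0, 0)ᵀ.
Then v_2 = N · v_3 = (-10, 2, 8)ᵀ.
Then v_1 = N · v_2 = (6, 0, -4)ᵀ.

Sanity check: (A − (4)·I) v_1 = (0, 0, 0)ᵀ = 0. ✓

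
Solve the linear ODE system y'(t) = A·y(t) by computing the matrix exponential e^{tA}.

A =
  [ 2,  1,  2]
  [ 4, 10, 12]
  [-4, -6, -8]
e^{tA} =
  [2*t + 1, t, 2*t]
  [4*t, 2*t + 2*exp(4*t) - 1, 4*t + 2*exp(4*t) - 2]
  [-4*t, -2*t - exp(4*t) + 1, -4*t - exp(4*t) + 2]

Strategy: write A = P · J · P⁻¹ where J is a Jordan canonical form, so e^{tA} = P · e^{tJ} · P⁻¹, and e^{tJ} can be computed block-by-block.

A has Jordan form
J =
  [0, 1, 0]
  [0, 0, 0]
  [0, 0, 4]
(up to reordering of blocks).

Per-block formulas:
  For a 1×1 block at λ = 4: exp(t · [4]) = [e^(4t)].
  For a 2×2 Jordan block J_2(0): exp(t · J_2(0)) = e^(0t)·(I + t·N), where N is the 2×2 nilpotent shift.

After assembling e^{tJ} and conjugating by P, we get:

e^{tA} =
  [2*t + 1, t, 2*t]
  [4*t, 2*t + 2*exp(4*t) - 1, 4*t + 2*exp(4*t) - 2]
  [-4*t, -2*t - exp(4*t) + 1, -4*t - exp(4*t) + 2]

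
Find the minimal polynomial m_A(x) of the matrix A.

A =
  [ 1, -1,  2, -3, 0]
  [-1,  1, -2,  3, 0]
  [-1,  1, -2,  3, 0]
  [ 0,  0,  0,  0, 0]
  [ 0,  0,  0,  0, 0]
x^2

The characteristic polynomial is χ_A(x) = x^5, so the eigenvalues are known. The minimal polynomial is
  m_A(x) = Π_λ (x − λ)^{k_λ}
where k_λ is the size of the *largest* Jordan block for λ (equivalently, the smallest k with (A − λI)^k v = 0 for every generalised eigenvector v of λ).

  λ = 0: largest Jordan block has size 2, contributing (x − 0)^2

So m_A(x) = x^2 = x^2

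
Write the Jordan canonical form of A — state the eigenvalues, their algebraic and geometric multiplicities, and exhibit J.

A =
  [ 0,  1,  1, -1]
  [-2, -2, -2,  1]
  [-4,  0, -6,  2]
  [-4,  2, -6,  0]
J_3(-2) ⊕ J_1(-2)

The characteristic polynomial is
  det(x·I − A) = x^4 + 8*x^3 + 24*x^2 + 32*x + 16 = (x + 2)^4

Eigenvalues and multiplicities (the geometric multiplicity of λ is n − rank(A − λI), which equals the number of Jordan blocks for λ):
  λ = -2: algebraic multiplicity = 4, geometric multiplicity = 2

Determining the block sizes for each eigenvalue:
  λ = -2: with am = 4 and gm = 2, the partition is not yet determined (e.g. several partitions of 4 into 2 parts exist). Let N = A − (-2)·I. Computing rank(N^1) = 2, rank(N^2) = 1, rank(N^3) = 0; the number of blocks of size ≥ j is rank(N^{j−1}) − rank(N^j), giving [2, 1, 1]. So we have 1 block(s) of size 3, 1 block(s) of size 1 → block sizes [3, 1]

Assembling the blocks gives a Jordan form
J =
  [-2,  1,  0,  0]
  [ 0, -2,  1,  0]
  [ 0,  0, -2,  0]
  [ 0,  0,  0, -2]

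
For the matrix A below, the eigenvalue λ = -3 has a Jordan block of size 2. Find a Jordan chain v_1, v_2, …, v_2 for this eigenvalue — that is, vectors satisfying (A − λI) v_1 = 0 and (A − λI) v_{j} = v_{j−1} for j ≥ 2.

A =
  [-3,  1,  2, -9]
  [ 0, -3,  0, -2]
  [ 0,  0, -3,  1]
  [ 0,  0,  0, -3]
A Jordan chain for λ = -3 of length 2:
v_1 = (1, 0, 0, 0)ᵀ
v_2 = (0, 1, 0, 0)ᵀ

Let N = A − (-3)·I. We want v_2 with N^2 v_2 = 0 but N^1 v_2 ≠ 0; then v_{j-1} := N · v_j for j = 2, …, 2.

Pick v_2 = (0, 1, 0, 0)ᵀ.
Then v_1 = N · v_2 = (1, 0, 0, 0)ᵀ.

Sanity check: (A − (-3)·I) v_1 = (0, 0, 0, 0)ᵀ = 0. ✓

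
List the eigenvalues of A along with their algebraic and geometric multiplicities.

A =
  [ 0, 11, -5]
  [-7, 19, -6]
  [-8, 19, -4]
λ = 5: alg = 3, geom = 1

Step 1 — factor the characteristic polynomial to read off the algebraic multiplicities:
  χ_A(x) = (x - 5)^3

Step 2 — compute geometric multiplicities via the rank-nullity identity g(λ) = n − rank(A − λI):
  rank(A − (5)·I) = 2, so dim ker(A − (5)·I) = n − 2 = 1

Summary:
  λ = 5: algebraic multiplicity = 3, geometric multiplicity = 1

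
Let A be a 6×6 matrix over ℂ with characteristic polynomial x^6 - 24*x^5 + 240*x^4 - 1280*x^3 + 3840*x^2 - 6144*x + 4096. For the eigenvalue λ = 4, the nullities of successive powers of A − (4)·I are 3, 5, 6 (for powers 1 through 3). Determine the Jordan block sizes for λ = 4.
Block sizes for λ = 4: [3, 2, 1]

From the dimensions of kernels of powers, the number of Jordan blocks of size at least j is d_j − d_{j−1} where d_j = dim ker(N^j) (with d_0 = 0). Computing the differences gives [3, 2, 1].
The number of blocks of size exactly k is (#blocks of size ≥ k) − (#blocks of size ≥ k + 1), so the partition is: 1 block(s) of size 1, 1 block(s) of size 2, 1 block(s) of size 3.
In nonincreasing order the block sizes are [3, 2, 1].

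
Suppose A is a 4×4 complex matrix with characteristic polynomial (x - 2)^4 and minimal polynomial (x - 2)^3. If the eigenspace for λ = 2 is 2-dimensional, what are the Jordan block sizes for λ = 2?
Block sizes for λ = 2: [3, 1]

Step 1 — from the characteristic polynomial, algebraic multiplicity of λ = 2 is 4. From dim ker(A − (2)·I) = 2, there are exactly 2 Jordan blocks for λ = 2.
Step 2 — from the minimal polynomial, the factor (x − 2)^3 tells us the largest block for λ = 2 has size 3.
Step 3 — with total size 4, 2 blocks, and largest block 3, the block sizes (in nonincreasing order) are [3, 1].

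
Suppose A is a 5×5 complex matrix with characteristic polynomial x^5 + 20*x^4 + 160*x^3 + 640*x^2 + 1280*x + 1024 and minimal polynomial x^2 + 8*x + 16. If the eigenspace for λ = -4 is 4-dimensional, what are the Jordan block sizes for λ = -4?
Block sizes for λ = -4: [2, 1, 1, 1]

Step 1 — from the characteristic polynomial, algebraic multiplicity of λ = -4 is 5. From dim ker(A − (-4)·I) = 4, there are exactly 4 Jordan blocks for λ = -4.
Step 2 — from the minimal polynomial, the factor (x + 4)^2 tells us the largest block for λ = -4 has size 2.
Step 3 — with total size 5, 4 blocks, and largest block 2, the block sizes (in nonincreasing order) are [2, 1, 1, 1].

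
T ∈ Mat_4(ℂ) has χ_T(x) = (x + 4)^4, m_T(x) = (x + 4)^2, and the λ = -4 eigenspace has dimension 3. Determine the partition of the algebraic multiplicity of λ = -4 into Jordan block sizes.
Block sizes for λ = -4: [2, 1, 1]

Step 1 — from the characteristic polynomial, algebraic multiplicity of λ = -4 is 4. From dim ker(T − (-4)·I) = 3, there are exactly 3 Jordan blocks for λ = -4.
Step 2 — from the minimal polynomial, the factor (x + 4)^2 tells us the largest block for λ = -4 has size 2.
Step 3 — with total size 4, 3 blocks, and largest block 2, the block sizes (in nonincreasing order) are [2, 1, 1].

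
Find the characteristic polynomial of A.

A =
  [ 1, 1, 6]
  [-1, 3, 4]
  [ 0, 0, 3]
x^3 - 7*x^2 + 16*x - 12

Expanding det(x·I − A) (e.g. by cofactor expansion or by noting that A is similar to its Jordan form J, which has the same characteristic polynomial as A) gives
  χ_A(x) = x^3 - 7*x^2 + 16*x - 12
which factors as (x - 3)*(x - 2)^2. The eigenvalues (with algebraic multiplicities) are λ = 2 with multiplicity 2, λ = 3 with multiplicity 1.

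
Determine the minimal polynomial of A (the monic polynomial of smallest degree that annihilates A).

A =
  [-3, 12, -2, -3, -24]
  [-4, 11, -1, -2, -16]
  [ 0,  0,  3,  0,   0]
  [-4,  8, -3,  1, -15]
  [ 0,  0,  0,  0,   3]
x^3 - 9*x^2 + 27*x - 27

The characteristic polynomial is χ_A(x) = (x - 3)^5, so the eigenvalues are known. The minimal polynomial is
  m_A(x) = Π_λ (x − λ)^{k_λ}
where k_λ is the size of the *largest* Jordan block for λ (equivalently, the smallest k with (A − λI)^k v = 0 for every generalised eigenvector v of λ).

  λ = 3: largest Jordan block has size 3, contributing (x − 3)^3

So m_A(x) = (x - 3)^3 = x^3 - 9*x^2 + 27*x - 27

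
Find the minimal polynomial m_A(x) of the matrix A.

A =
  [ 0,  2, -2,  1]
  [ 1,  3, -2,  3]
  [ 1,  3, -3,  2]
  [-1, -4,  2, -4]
x^2 + 2*x + 1

The characteristic polynomial is χ_A(x) = (x + 1)^4, so the eigenvalues are known. The minimal polynomial is
  m_A(x) = Π_λ (x − λ)^{k_λ}
where k_λ is the size of the *largest* Jordan block for λ (equivalently, the smallest k with (A − λI)^k v = 0 for every generalised eigenvector v of λ).

  λ = -1: largest Jordan block has size 2, contributing (x + 1)^2

So m_A(x) = (x + 1)^2 = x^2 + 2*x + 1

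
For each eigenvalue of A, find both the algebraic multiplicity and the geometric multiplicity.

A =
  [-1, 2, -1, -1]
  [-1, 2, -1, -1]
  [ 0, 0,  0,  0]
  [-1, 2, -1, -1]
λ = 0: alg = 4, geom = 3

Step 1 — factor the characteristic polynomial to read off the algebraic multiplicities:
  χ_A(x) = x^4

Step 2 — compute geometric multiplicities via the rank-nullity identity g(λ) = n − rank(A − λI):
  rank(A − (0)·I) = 1, so dim ker(A − (0)·I) = n − 1 = 3

Summary:
  λ = 0: algebraic multiplicity = 4, geometric multiplicity = 3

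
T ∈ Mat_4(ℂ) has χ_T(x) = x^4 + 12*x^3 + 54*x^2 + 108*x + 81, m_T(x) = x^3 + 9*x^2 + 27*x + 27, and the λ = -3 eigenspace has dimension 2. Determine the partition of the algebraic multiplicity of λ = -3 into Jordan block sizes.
Block sizes for λ = -3: [3, 1]

Step 1 — from the characteristic polynomial, algebraic multiplicity of λ = -3 is 4. From dim ker(T − (-3)·I) = 2, there are exactly 2 Jordan blocks for λ = -3.
Step 2 — from the minimal polynomial, the factor (x + 3)^3 tells us the largest block for λ = -3 has size 3.
Step 3 — with total size 4, 2 blocks, and largest block 3, the block sizes (in nonincreasing order) are [3, 1].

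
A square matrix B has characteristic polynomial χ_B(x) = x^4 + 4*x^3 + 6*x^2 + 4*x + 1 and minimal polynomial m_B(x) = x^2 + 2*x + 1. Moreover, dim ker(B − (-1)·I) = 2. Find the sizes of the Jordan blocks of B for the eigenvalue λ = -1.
Block sizes for λ = -1: [2, 2]

Step 1 — from the characteristic polynomial, algebraic multiplicity of λ = -1 is 4. From dim ker(B − (-1)·I) = 2, there are exactly 2 Jordan blocks for λ = -1.
Step 2 — from the minimal polynomial, the factor (x + 1)^2 tells us the largest block for λ = -1 has size 2.
Step 3 — with total size 4, 2 blocks, and largest block 2, the block sizes (in nonincreasing order) are [2, 2].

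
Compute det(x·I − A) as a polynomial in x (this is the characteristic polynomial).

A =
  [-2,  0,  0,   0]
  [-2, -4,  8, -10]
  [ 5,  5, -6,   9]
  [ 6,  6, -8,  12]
x^4 - 8*x^2 + 16

Expanding det(x·I − A) (e.g. by cofactor expansion or by noting that A is similar to its Jordan form J, which has the same characteristic polynomial as A) gives
  χ_A(x) = x^4 - 8*x^2 + 16
which factors as (x - 2)^2*(x + 2)^2. The eigenvalues (with algebraic multiplicities) are λ = -2 with multiplicity 2, λ = 2 with multiplicity 2.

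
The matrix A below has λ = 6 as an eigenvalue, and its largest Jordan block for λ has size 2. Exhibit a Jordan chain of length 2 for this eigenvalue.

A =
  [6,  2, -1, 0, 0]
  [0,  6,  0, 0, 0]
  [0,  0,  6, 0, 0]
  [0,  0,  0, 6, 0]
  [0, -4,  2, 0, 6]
A Jordan chain for λ = 6 of length 2:
v_1 = (2, 0, 0, 0, -4)ᵀ
v_2 = (0, 1, 0, 0, 0)ᵀ

Let N = A − (6)·I. We want v_2 with N^2 v_2 = 0 but N^1 v_2 ≠ 0; then v_{j-1} := N · v_j for j = 2, …, 2.

Pick v_2 = (0, 1, 0, 0, 0)ᵀ.
Then v_1 = N · v_2 = (2, 0, 0, 0, -4)ᵀ.

Sanity check: (A − (6)·I) v_1 = (0, 0, 0, 0, 0)ᵀ = 0. ✓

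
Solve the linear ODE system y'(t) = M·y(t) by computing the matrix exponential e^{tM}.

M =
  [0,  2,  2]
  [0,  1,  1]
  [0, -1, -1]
e^{tM} =
  [1, 2*t, 2*t]
  [0, t + 1, t]
  [0, -t, 1 - t]

Strategy: write M = P · J · P⁻¹ where J is a Jordan canonical form, so e^{tM} = P · e^{tJ} · P⁻¹, and e^{tJ} can be computed block-by-block.

M has Jordan form
J =
  [0, 1, 0]
  [0, 0, 0]
  [0, 0, 0]
(up to reordering of blocks).

Per-block formulas:
  For a 2×2 Jordan block J_2(0): exp(t · J_2(0)) = e^(0t)·(I + t·N), where N is the 2×2 nilpotent shift.
  For a 1×1 block at λ = 0: exp(t · [0]) = [e^(0t)].

After assembling e^{tJ} and conjugating by P, we get:

e^{tM} =
  [1, 2*t, 2*t]
  [0, t + 1, t]
  [0, -t, 1 - t]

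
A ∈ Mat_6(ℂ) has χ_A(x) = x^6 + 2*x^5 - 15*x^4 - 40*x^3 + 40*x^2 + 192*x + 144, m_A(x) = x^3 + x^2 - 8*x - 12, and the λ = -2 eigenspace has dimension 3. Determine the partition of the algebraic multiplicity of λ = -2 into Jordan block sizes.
Block sizes for λ = -2: [2, 1, 1]

Step 1 — from the characteristic polynomial, algebraic multiplicity of λ = -2 is 4. From dim ker(A − (-2)·I) = 3, there are exactly 3 Jordan blocks for λ = -2.
Step 2 — from the minimal polynomial, the factor (x + 2)^2 tells us the largest block for λ = -2 has size 2.
Step 3 — with total size 4, 3 blocks, and largest block 2, the block sizes (in nonincreasing order) are [2, 1, 1].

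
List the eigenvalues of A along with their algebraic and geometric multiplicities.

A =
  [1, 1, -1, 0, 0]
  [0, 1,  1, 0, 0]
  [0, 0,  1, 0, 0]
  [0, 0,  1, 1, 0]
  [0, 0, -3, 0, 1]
λ = 1: alg = 5, geom = 3

Step 1 — factor the characteristic polynomial to read off the algebraic multiplicities:
  χ_A(x) = (x - 1)^5

Step 2 — compute geometric multiplicities via the rank-nullity identity g(λ) = n − rank(A − λI):
  rank(A − (1)·I) = 2, so dim ker(A − (1)·I) = n − 2 = 3

Summary:
  λ = 1: algebraic multiplicity = 5, geometric multiplicity = 3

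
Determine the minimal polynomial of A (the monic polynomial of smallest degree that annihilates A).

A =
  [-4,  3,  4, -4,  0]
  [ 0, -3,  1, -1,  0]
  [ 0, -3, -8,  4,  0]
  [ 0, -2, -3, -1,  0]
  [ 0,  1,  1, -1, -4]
x^3 + 12*x^2 + 48*x + 64

The characteristic polynomial is χ_A(x) = (x + 4)^5, so the eigenvalues are known. The minimal polynomial is
  m_A(x) = Π_λ (x − λ)^{k_λ}
where k_λ is the size of the *largest* Jordan block for λ (equivalently, the smallest k with (A − λI)^k v = 0 for every generalised eigenvector v of λ).

  λ = -4: largest Jordan block has size 3, contributing (x + 4)^3

So m_A(x) = (x + 4)^3 = x^3 + 12*x^2 + 48*x + 64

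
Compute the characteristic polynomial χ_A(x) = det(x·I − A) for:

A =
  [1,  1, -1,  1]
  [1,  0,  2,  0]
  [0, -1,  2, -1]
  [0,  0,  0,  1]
x^4 - 4*x^3 + 6*x^2 - 4*x + 1

Expanding det(x·I − A) (e.g. by cofactor expansion or by noting that A is similar to its Jordan form J, which has the same characteristic polynomial as A) gives
  χ_A(x) = x^4 - 4*x^3 + 6*x^2 - 4*x + 1
which factors as (x - 1)^4. The eigenvalues (with algebraic multiplicities) are λ = 1 with multiplicity 4.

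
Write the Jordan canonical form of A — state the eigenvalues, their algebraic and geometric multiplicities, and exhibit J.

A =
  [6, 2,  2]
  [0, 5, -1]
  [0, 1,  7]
J_2(6) ⊕ J_1(6)

The characteristic polynomial is
  det(x·I − A) = x^3 - 18*x^2 + 108*x - 216 = (x - 6)^3

Eigenvalues and multiplicities (the geometric multiplicity of λ is n − rank(A − λI), which equals the number of Jordan blocks for λ):
  λ = 6: algebraic multiplicity = 3, geometric multiplicity = 2

Determining the block sizes for each eigenvalue:
  λ = 6: 2 blocks summing to 3 forces exactly one block of size 2 and the rest size 1 → block sizes [2, 1]

Assembling the blocks gives a Jordan form
J =
  [6, 1, 0]
  [0, 6, 0]
  [0, 0, 6]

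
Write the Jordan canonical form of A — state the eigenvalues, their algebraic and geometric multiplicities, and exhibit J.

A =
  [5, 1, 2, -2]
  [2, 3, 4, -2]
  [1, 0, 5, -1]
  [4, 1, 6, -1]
J_2(3) ⊕ J_2(3)

The characteristic polynomial is
  det(x·I − A) = x^4 - 12*x^3 + 54*x^2 - 108*x + 81 = (x - 3)^4

Eigenvalues and multiplicities (the geometric multiplicity of λ is n − rank(A − λI), which equals the number of Jordan blocks for λ):
  λ = 3: algebraic multiplicity = 4, geometric multiplicity = 2

Determining the block sizes for each eigenvalue:
  λ = 3: with am = 4 and gm = 2, the partition is not yet determined (e.g. several partitions of 4 into 2 parts exist). Let N = A − (3)·I. Computing rank(N^1) = 2, rank(N^2) = 0; the number of blocks of size ≥ j is rank(N^{j−1}) − rank(N^j), giving [2, 2]. So we have 2 block(s) of size 2 → block sizes [2, 2]

Assembling the blocks gives a Jordan form
J =
  [3, 1, 0, 0]
  [0, 3, 0, 0]
  [0, 0, 3, 1]
  [0, 0, 0, 3]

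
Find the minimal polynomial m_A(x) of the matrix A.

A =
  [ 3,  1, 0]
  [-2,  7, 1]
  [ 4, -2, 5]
x^3 - 15*x^2 + 75*x - 125

The characteristic polynomial is χ_A(x) = (x - 5)^3, so the eigenvalues are known. The minimal polynomial is
  m_A(x) = Π_λ (x − λ)^{k_λ}
where k_λ is the size of the *largest* Jordan block for λ (equivalently, the smallest k with (A − λI)^k v = 0 for every generalised eigenvector v of λ).

  λ = 5: largest Jordan block has size 3, contributing (x − 5)^3

So m_A(x) = (x - 5)^3 = x^3 - 15*x^2 + 75*x - 125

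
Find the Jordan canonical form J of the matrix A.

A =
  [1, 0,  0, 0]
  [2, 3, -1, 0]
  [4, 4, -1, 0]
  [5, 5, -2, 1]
J_3(1) ⊕ J_1(1)

The characteristic polynomial is
  det(x·I − A) = x^4 - 4*x^3 + 6*x^2 - 4*x + 1 = (x - 1)^4

Eigenvalues and multiplicities (the geometric multiplicity of λ is n − rank(A − λI), which equals the number of Jordan blocks for λ):
  λ = 1: algebraic multiplicity = 4, geometric multiplicity = 2

Determining the block sizes for each eigenvalue:
  λ = 1: with am = 4 and gm = 2, the partition is not yet determined (e.g. several partitions of 4 into 2 parts exist). Let N = A − (1)·I. Computing rank(N^1) = 2, rank(N^2) = 1, rank(N^3) = 0; the number of blocks of size ≥ j is rank(N^{j−1}) − rank(N^j), giving [2, 1, 1]. So we have 1 block(s) of size 3, 1 block(s) of size 1 → block sizes [3, 1]

Assembling the blocks gives a Jordan form
J =
  [1, 1, 0, 0]
  [0, 1, 1, 0]
  [0, 0, 1, 0]
  [0, 0, 0, 1]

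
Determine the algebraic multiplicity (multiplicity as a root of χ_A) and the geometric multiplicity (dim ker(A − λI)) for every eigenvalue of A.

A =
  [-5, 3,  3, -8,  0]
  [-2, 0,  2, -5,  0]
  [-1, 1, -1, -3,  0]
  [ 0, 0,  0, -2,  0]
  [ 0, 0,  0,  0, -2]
λ = -2: alg = 5, geom = 3

Step 1 — factor the characteristic polynomial to read off the algebraic multiplicities:
  χ_A(x) = (x + 2)^5

Step 2 — compute geometric multiplicities via the rank-nullity identity g(λ) = n − rank(A − λI):
  rank(A − (-2)·I) = 2, so dim ker(A − (-2)·I) = n − 2 = 3

Summary:
  λ = -2: algebraic multiplicity = 5, geometric multiplicity = 3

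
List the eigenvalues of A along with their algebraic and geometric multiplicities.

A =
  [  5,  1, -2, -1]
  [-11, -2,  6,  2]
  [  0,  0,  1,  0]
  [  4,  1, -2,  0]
λ = 1: alg = 4, geom = 2

Step 1 — factor the characteristic polynomial to read off the algebraic multiplicities:
  χ_A(x) = (x - 1)^4

Step 2 — compute geometric multiplicities via the rank-nullity identity g(λ) = n − rank(A − λI):
  rank(A − (1)·I) = 2, so dim ker(A − (1)·I) = n − 2 = 2

Summary:
  λ = 1: algebraic multiplicity = 4, geometric multiplicity = 2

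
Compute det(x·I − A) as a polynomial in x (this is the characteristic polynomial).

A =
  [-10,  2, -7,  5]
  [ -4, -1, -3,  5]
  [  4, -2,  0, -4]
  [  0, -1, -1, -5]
x^4 + 16*x^3 + 96*x^2 + 256*x + 256

Expanding det(x·I − A) (e.g. by cofactor expansion or by noting that A is similar to its Jordan form J, which has the same characteristic polynomial as A) gives
  χ_A(x) = x^4 + 16*x^3 + 96*x^2 + 256*x + 256
which factors as (x + 4)^4. The eigenvalues (with algebraic multiplicities) are λ = -4 with multiplicity 4.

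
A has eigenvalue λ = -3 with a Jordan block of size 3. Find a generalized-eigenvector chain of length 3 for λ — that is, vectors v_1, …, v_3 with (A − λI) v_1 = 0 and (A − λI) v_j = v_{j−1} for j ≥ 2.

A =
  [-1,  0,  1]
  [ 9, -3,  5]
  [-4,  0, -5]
A Jordan chain for λ = -3 of length 3:
v_1 = (0, -2, 0)ᵀ
v_2 = (2, 9, -4)ᵀ
v_3 = (1, 0, 0)ᵀ

Let N = A − (-3)·I. We want v_3 with N^3 v_3 = 0 but N^2 v_3 ≠ 0; then v_{j-1} := N · v_j for j = 3, …, 2.

Pick v_3 = (1, 0, 0)ᵀ.
Then v_2 = N · v_3 = (2, 9, -4)ᵀ.
Then v_1 = N · v_2 = (0, -2, 0)ᵀ.

Sanity check: (A − (-3)·I) v_1 = (0, 0, 0)ᵀ = 0. ✓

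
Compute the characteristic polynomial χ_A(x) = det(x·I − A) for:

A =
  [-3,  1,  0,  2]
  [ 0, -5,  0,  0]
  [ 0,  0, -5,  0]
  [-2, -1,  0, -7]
x^4 + 20*x^3 + 150*x^2 + 500*x + 625

Expanding det(x·I − A) (e.g. by cofactor expansion or by noting that A is similar to its Jordan form J, which has the same characteristic polynomial as A) gives
  χ_A(x) = x^4 + 20*x^3 + 150*x^2 + 500*x + 625
which factors as (x + 5)^4. The eigenvalues (with algebraic multiplicities) are λ = -5 with multiplicity 4.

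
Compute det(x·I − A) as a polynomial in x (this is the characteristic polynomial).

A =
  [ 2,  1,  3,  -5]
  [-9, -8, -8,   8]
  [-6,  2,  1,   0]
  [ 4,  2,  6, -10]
x^4 + 15*x^3 + 75*x^2 + 125*x

Expanding det(x·I − A) (e.g. by cofactor expansion or by noting that A is similar to its Jordan form J, which has the same characteristic polynomial as A) gives
  χ_A(x) = x^4 + 15*x^3 + 75*x^2 + 125*x
which factors as x*(x + 5)^3. The eigenvalues (with algebraic multiplicities) are λ = -5 with multiplicity 3, λ = 0 with multiplicity 1.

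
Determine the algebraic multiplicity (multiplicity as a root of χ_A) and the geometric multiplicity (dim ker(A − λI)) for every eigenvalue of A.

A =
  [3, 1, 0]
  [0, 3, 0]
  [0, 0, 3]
λ = 3: alg = 3, geom = 2

Step 1 — factor the characteristic polynomial to read off the algebraic multiplicities:
  χ_A(x) = (x - 3)^3

Step 2 — compute geometric multiplicities via the rank-nullity identity g(λ) = n − rank(A − λI):
  rank(A − (3)·I) = 1, so dim ker(A − (3)·I) = n − 1 = 2

Summary:
  λ = 3: algebraic multiplicity = 3, geometric multiplicity = 2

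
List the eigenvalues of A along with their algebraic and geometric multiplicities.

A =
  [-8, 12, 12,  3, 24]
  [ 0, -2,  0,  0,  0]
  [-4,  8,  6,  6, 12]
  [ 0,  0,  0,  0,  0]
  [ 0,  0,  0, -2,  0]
λ = -2: alg = 2, geom = 2; λ = 0: alg = 3, geom = 2

Step 1 — factor the characteristic polynomial to read off the algebraic multiplicities:
  χ_A(x) = x^3*(x + 2)^2

Step 2 — compute geometric multiplicities via the rank-nullity identity g(λ) = n − rank(A − λI):
  rank(A − (-2)·I) = 3, so dim ker(A − (-2)·I) = n − 3 = 2
  rank(A − (0)·I) = 3, so dim ker(A − (0)·I) = n − 3 = 2

Summary:
  λ = -2: algebraic multiplicity = 2, geometric multiplicity = 2
  λ = 0: algebraic multiplicity = 3, geometric multiplicity = 2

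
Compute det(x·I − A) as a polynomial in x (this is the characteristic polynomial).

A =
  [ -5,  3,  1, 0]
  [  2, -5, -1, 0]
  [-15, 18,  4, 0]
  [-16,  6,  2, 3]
x^4 + 3*x^3 - 6*x^2 - 28*x - 24

Expanding det(x·I − A) (e.g. by cofactor expansion or by noting that A is similar to its Jordan form J, which has the same characteristic polynomial as A) gives
  χ_A(x) = x^4 + 3*x^3 - 6*x^2 - 28*x - 24
which factors as (x - 3)*(x + 2)^3. The eigenvalues (with algebraic multiplicities) are λ = -2 with multiplicity 3, λ = 3 with multiplicity 1.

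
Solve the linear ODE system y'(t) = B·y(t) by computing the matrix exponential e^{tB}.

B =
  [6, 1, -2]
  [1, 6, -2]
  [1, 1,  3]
e^{tB} =
  [t*exp(5*t) + exp(5*t), t*exp(5*t), -2*t*exp(5*t)]
  [t*exp(5*t), t*exp(5*t) + exp(5*t), -2*t*exp(5*t)]
  [t*exp(5*t), t*exp(5*t), -2*t*exp(5*t) + exp(5*t)]

Strategy: write B = P · J · P⁻¹ where J is a Jordan canonical form, so e^{tB} = P · e^{tJ} · P⁻¹, and e^{tJ} can be computed block-by-block.

B has Jordan form
J =
  [5, 1, 0]
  [0, 5, 0]
  [0, 0, 5]
(up to reordering of blocks).

Per-block formulas:
  For a 1×1 block at λ = 5: exp(t · [5]) = [e^(5t)].
  For a 2×2 Jordan block J_2(5): exp(t · J_2(5)) = e^(5t)·(I + t·N), where N is the 2×2 nilpotent shift.

After assembling e^{tJ} and conjugating by P, we get:

e^{tB} =
  [t*exp(5*t) + exp(5*t), t*exp(5*t), -2*t*exp(5*t)]
  [t*exp(5*t), t*exp(5*t) + exp(5*t), -2*t*exp(5*t)]
  [t*exp(5*t), t*exp(5*t), -2*t*exp(5*t) + exp(5*t)]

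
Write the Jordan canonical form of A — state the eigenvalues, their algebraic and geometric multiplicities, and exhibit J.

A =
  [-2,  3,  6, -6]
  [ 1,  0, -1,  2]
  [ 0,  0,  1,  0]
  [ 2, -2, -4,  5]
J_3(1) ⊕ J_1(1)

The characteristic polynomial is
  det(x·I − A) = x^4 - 4*x^3 + 6*x^2 - 4*x + 1 = (x - 1)^4

Eigenvalues and multiplicities (the geometric multiplicity of λ is n − rank(A − λI), which equals the number of Jordan blocks for λ):
  λ = 1: algebraic multiplicity = 4, geometric multiplicity = 2

Determining the block sizes for each eigenvalue:
  λ = 1: with am = 4 and gm = 2, the partition is not yet determined (e.g. several partitions of 4 into 2 parts exist). Let N = A − (1)·I. Computing rank(N^1) = 2, rank(N^2) = 1, rank(N^3) = 0; the number of blocks of size ≥ j is rank(N^{j−1}) − rank(N^j), giving [2, 1, 1]. So we have 1 block(s) of size 3, 1 block(s) of size 1 → block sizes [3, 1]

Assembling the blocks gives a Jordan form
J =
  [1, 1, 0, 0]
  [0, 1, 1, 0]
  [0, 0, 1, 0]
  [0, 0, 0, 1]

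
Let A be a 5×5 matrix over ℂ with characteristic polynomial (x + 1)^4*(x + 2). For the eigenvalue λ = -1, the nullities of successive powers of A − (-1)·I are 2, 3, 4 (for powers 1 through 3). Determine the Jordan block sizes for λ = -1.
Block sizes for λ = -1: [3, 1]

From the dimensions of kernels of powers, the number of Jordan blocks of size at least j is d_j − d_{j−1} where d_j = dim ker(N^j) (with d_0 = 0). Computing the differences gives [2, 1, 1].
The number of blocks of size exactly k is (#blocks of size ≥ k) − (#blocks of size ≥ k + 1), so the partition is: 1 block(s) of size 1, 1 block(s) of size 3.
In nonincreasing order the block sizes are [3, 1].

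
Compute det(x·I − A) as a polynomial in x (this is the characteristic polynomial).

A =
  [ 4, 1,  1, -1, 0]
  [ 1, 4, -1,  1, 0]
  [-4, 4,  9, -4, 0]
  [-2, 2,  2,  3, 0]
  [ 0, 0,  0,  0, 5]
x^5 - 25*x^4 + 250*x^3 - 1250*x^2 + 3125*x - 3125

Expanding det(x·I − A) (e.g. by cofactor expansion or by noting that A is similar to its Jordan form J, which has the same characteristic polynomial as A) gives
  χ_A(x) = x^5 - 25*x^4 + 250*x^3 - 1250*x^2 + 3125*x - 3125
which factors as (x - 5)^5. The eigenvalues (with algebraic multiplicities) are λ = 5 with multiplicity 5.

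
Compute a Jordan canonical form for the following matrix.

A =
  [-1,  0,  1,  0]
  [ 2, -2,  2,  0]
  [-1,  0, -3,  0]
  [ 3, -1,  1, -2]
J_2(-2) ⊕ J_2(-2)

The characteristic polynomial is
  det(x·I − A) = x^4 + 8*x^3 + 24*x^2 + 32*x + 16 = (x + 2)^4

Eigenvalues and multiplicities (the geometric multiplicity of λ is n − rank(A − λI), which equals the number of Jordan blocks for λ):
  λ = -2: algebraic multiplicity = 4, geometric multiplicity = 2

Determining the block sizes for each eigenvalue:
  λ = -2: with am = 4 and gm = 2, the partition is not yet determined (e.g. several partitions of 4 into 2 parts exist). Let N = A − (-2)·I. Computing rank(N^1) = 2, rank(N^2) = 0; the number of blocks of size ≥ j is rank(N^{j−1}) − rank(N^j), giving [2, 2]. So we have 2 block(s) of size 2 → block sizes [2, 2]

Assembling the blocks gives a Jordan form
J =
  [-2,  1,  0,  0]
  [ 0, -2,  0,  0]
  [ 0,  0, -2,  1]
  [ 0,  0,  0, -2]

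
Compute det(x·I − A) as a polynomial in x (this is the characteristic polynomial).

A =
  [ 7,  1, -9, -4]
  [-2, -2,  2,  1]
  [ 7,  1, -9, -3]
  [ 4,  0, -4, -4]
x^4 + 8*x^3 + 24*x^2 + 32*x + 16

Expanding det(x·I − A) (e.g. by cofactor expansion or by noting that A is similar to its Jordan form J, which has the same characteristic polynomial as A) gives
  χ_A(x) = x^4 + 8*x^3 + 24*x^2 + 32*x + 16
which factors as (x + 2)^4. The eigenvalues (with algebraic multiplicities) are λ = -2 with multiplicity 4.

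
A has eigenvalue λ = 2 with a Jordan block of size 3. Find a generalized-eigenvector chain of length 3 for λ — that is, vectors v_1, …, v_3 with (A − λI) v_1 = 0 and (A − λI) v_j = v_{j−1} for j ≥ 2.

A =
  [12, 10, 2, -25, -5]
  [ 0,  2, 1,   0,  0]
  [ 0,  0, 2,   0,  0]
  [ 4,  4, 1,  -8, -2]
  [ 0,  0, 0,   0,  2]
A Jordan chain for λ = 2 of length 3:
v_1 = (5, 0, 0, 2, 0)ᵀ
v_2 = (2, 1, 0, 1, 0)ᵀ
v_3 = (0, 0, 1, 0, 0)ᵀ

Let N = A − (2)·I. We want v_3 with N^3 v_3 = 0 but N^2 v_3 ≠ 0; then v_{j-1} := N · v_j for j = 3, …, 2.

Pick v_3 = (0, 0, 1, 0, 0)ᵀ.
Then v_2 = N · v_3 = (2, 1, 0, 1, 0)ᵀ.
Then v_1 = N · v_2 = (5, 0, 0, 2, 0)ᵀ.

Sanity check: (A − (2)·I) v_1 = (0, 0, 0, 0, 0)ᵀ = 0. ✓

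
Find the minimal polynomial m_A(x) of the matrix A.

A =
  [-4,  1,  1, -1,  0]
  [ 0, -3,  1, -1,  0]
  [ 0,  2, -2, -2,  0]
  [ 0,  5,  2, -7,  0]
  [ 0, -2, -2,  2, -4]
x^3 + 12*x^2 + 48*x + 64

The characteristic polynomial is χ_A(x) = (x + 4)^5, so the eigenvalues are known. The minimal polynomial is
  m_A(x) = Π_λ (x − λ)^{k_λ}
where k_λ is the size of the *largest* Jordan block for λ (equivalently, the smallest k with (A − λI)^k v = 0 for every generalised eigenvector v of λ).

  λ = -4: largest Jordan block has size 3, contributing (x + 4)^3

So m_A(x) = (x + 4)^3 = x^3 + 12*x^2 + 48*x + 64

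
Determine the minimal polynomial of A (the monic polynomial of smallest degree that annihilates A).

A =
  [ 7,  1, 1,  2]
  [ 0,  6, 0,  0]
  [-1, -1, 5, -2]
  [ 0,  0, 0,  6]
x^2 - 12*x + 36

The characteristic polynomial is χ_A(x) = (x - 6)^4, so the eigenvalues are known. The minimal polynomial is
  m_A(x) = Π_λ (x − λ)^{k_λ}
where k_λ is the size of the *largest* Jordan block for λ (equivalently, the smallest k with (A − λI)^k v = 0 for every generalised eigenvector v of λ).

  λ = 6: largest Jordan block has size 2, contributing (x − 6)^2

So m_A(x) = (x - 6)^2 = x^2 - 12*x + 36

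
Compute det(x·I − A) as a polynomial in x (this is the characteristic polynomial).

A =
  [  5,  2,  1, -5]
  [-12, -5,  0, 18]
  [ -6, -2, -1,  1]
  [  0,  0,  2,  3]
x^4 - 2*x^3 + 2*x - 1

Expanding det(x·I − A) (e.g. by cofactor expansion or by noting that A is similar to its Jordan form J, which has the same characteristic polynomial as A) gives
  χ_A(x) = x^4 - 2*x^3 + 2*x - 1
which factors as (x - 1)^3*(x + 1). The eigenvalues (with algebraic multiplicities) are λ = -1 with multiplicity 1, λ = 1 with multiplicity 3.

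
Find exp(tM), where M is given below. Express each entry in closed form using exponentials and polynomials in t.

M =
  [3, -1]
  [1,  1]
e^{tM} =
  [t*exp(2*t) + exp(2*t), -t*exp(2*t)]
  [t*exp(2*t), -t*exp(2*t) + exp(2*t)]

Strategy: write M = P · J · P⁻¹ where J is a Jordan canonical form, so e^{tM} = P · e^{tJ} · P⁻¹, and e^{tJ} can be computed block-by-block.

M has Jordan form
J =
  [2, 1]
  [0, 2]
(up to reordering of blocks).

Per-block formulas:
  For a 2×2 Jordan block J_2(2): exp(t · J_2(2)) = e^(2t)·(I + t·N), where N is the 2×2 nilpotent shift.

After assembling e^{tJ} and conjugating by P, we get:

e^{tM} =
  [t*exp(2*t) + exp(2*t), -t*exp(2*t)]
  [t*exp(2*t), -t*exp(2*t) + exp(2*t)]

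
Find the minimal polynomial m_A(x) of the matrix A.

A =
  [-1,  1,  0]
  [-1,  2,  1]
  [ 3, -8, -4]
x^3 + 3*x^2 + 3*x + 1

The characteristic polynomial is χ_A(x) = (x + 1)^3, so the eigenvalues are known. The minimal polynomial is
  m_A(x) = Π_λ (x − λ)^{k_λ}
where k_λ is the size of the *largest* Jordan block for λ (equivalently, the smallest k with (A − λI)^k v = 0 for every generalised eigenvector v of λ).

  λ = -1: largest Jordan block has size 3, contributing (x + 1)^3

So m_A(x) = (x + 1)^3 = x^3 + 3*x^2 + 3*x + 1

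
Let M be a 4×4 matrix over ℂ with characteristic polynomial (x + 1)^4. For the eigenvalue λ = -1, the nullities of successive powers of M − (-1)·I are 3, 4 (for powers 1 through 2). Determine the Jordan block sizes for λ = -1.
Block sizes for λ = -1: [2, 1, 1]

From the dimensions of kernels of powers, the number of Jordan blocks of size at least j is d_j − d_{j−1} where d_j = dim ker(N^j) (with d_0 = 0). Computing the differences gives [3, 1].
The number of blocks of size exactly k is (#blocks of size ≥ k) − (#blocks of size ≥ k + 1), so the partition is: 2 block(s) of size 1, 1 block(s) of size 2.
In nonincreasing order the block sizes are [2, 1, 1].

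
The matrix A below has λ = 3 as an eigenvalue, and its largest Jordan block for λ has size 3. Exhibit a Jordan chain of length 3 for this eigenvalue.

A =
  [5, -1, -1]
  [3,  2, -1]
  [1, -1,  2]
A Jordan chain for λ = 3 of length 3:
v_1 = (0, 2, -2)ᵀ
v_2 = (2, 3, 1)ᵀ
v_3 = (1, 0, 0)ᵀ

Let N = A − (3)·I. We want v_3 with N^3 v_3 = 0 but N^2 v_3 ≠ 0; then v_{j-1} := N · v_j for j = 3, …, 2.

Pick v_3 = (1, 0, 0)ᵀ.
Then v_2 = N · v_3 = (2, 3, 1)ᵀ.
Then v_1 = N · v_2 = (0, 2, -2)ᵀ.

Sanity check: (A − (3)·I) v_1 = (0, 0, 0)ᵀ = 0. ✓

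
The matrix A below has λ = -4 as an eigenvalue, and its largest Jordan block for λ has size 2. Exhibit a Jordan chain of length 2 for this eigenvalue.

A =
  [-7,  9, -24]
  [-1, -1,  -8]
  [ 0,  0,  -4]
A Jordan chain for λ = -4 of length 2:
v_1 = (-3, -1, 0)ᵀ
v_2 = (1, 0, 0)ᵀ

Let N = A − (-4)·I. We want v_2 with N^2 v_2 = 0 but N^1 v_2 ≠ 0; then v_{j-1} := N · v_j for j = 2, …, 2.

Pick v_2 = (1, 0, 0)ᵀ.
Then v_1 = N · v_2 = (-3, -1, 0)ᵀ.

Sanity check: (A − (-4)·I) v_1 = (0, 0, 0)ᵀ = 0. ✓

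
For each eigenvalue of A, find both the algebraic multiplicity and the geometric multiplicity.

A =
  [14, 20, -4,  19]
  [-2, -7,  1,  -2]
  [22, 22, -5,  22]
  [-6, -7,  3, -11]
λ = -5: alg = 3, geom = 1; λ = 6: alg = 1, geom = 1

Step 1 — factor the characteristic polynomial to read off the algebraic multiplicities:
  χ_A(x) = (x - 6)*(x + 5)^3

Step 2 — compute geometric multiplicities via the rank-nullity identity g(λ) = n − rank(A − λI):
  rank(A − (-5)·I) = 3, so dim ker(A − (-5)·I) = n − 3 = 1
  rank(A − (6)·I) = 3, so dim ker(A − (6)·I) = n − 3 = 1

Summary:
  λ = -5: algebraic multiplicity = 3, geometric multiplicity = 1
  λ = 6: algebraic multiplicity = 1, geometric multiplicity = 1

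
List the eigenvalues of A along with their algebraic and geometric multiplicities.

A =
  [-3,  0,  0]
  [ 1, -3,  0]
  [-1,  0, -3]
λ = -3: alg = 3, geom = 2

Step 1 — factor the characteristic polynomial to read off the algebraic multiplicities:
  χ_A(x) = (x + 3)^3

Step 2 — compute geometric multiplicities via the rank-nullity identity g(λ) = n − rank(A − λI):
  rank(A − (-3)·I) = 1, so dim ker(A − (-3)·I) = n − 1 = 2

Summary:
  λ = -3: algebraic multiplicity = 3, geometric multiplicity = 2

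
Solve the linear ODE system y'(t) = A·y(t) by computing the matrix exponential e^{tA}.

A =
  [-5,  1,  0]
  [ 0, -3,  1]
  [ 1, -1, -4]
e^{tA} =
  [t^2*exp(-4*t)/2 - t*exp(-4*t) + exp(-4*t), t*exp(-4*t), t^2*exp(-4*t)/2]
  [t^2*exp(-4*t)/2, t*exp(-4*t) + exp(-4*t), t^2*exp(-4*t)/2 + t*exp(-4*t)]
  [-t^2*exp(-4*t)/2 + t*exp(-4*t), -t*exp(-4*t), -t^2*exp(-4*t)/2 + exp(-4*t)]

Strategy: write A = P · J · P⁻¹ where J is a Jordan canonical form, so e^{tA} = P · e^{tJ} · P⁻¹, and e^{tJ} can be computed block-by-block.

A has Jordan form
J =
  [-4,  1,  0]
  [ 0, -4,  1]
  [ 0,  0, -4]
(up to reordering of blocks).

Per-block formulas:
  For a 3×3 Jordan block J_3(-4): exp(t · J_3(-4)) = e^(-4t)·(I + t·N + (t^2/2)·N^2), where N is the 3×3 nilpotent shift.

After assembling e^{tJ} and conjugating by P, we get:

e^{tA} =
  [t^2*exp(-4*t)/2 - t*exp(-4*t) + exp(-4*t), t*exp(-4*t), t^2*exp(-4*t)/2]
  [t^2*exp(-4*t)/2, t*exp(-4*t) + exp(-4*t), t^2*exp(-4*t)/2 + t*exp(-4*t)]
  [-t^2*exp(-4*t)/2 + t*exp(-4*t), -t*exp(-4*t), -t^2*exp(-4*t)/2 + exp(-4*t)]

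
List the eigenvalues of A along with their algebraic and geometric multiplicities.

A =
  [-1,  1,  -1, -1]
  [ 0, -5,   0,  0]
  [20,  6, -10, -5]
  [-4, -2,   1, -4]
λ = -5: alg = 4, geom = 2

Step 1 — factor the characteristic polynomial to read off the algebraic multiplicities:
  χ_A(x) = (x + 5)^4

Step 2 — compute geometric multiplicities via the rank-nullity identity g(λ) = n − rank(A − λI):
  rank(A − (-5)·I) = 2, so dim ker(A − (-5)·I) = n − 2 = 2

Summary:
  λ = -5: algebraic multiplicity = 4, geometric multiplicity = 2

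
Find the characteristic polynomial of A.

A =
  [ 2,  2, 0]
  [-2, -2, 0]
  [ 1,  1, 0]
x^3

Expanding det(x·I − A) (e.g. by cofactor expansion or by noting that A is similar to its Jordan form J, which has the same characteristic polynomial as A) gives
  χ_A(x) = x^3
which factors as x^3. The eigenvalues (with algebraic multiplicities) are λ = 0 with multiplicity 3.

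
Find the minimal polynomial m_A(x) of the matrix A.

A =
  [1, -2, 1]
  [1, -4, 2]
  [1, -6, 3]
x^3

The characteristic polynomial is χ_A(x) = x^3, so the eigenvalues are known. The minimal polynomial is
  m_A(x) = Π_λ (x − λ)^{k_λ}
where k_λ is the size of the *largest* Jordan block for λ (equivalently, the smallest k with (A − λI)^k v = 0 for every generalised eigenvector v of λ).

  λ = 0: largest Jordan block has size 3, contributing (x − 0)^3

So m_A(x) = x^3 = x^3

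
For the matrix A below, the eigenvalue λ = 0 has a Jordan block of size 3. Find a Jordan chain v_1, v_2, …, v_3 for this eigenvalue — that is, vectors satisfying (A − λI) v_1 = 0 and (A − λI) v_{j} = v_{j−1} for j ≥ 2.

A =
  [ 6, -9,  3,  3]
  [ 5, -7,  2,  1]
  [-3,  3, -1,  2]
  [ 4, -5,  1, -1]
A Jordan chain for λ = 0 of length 3:
v_1 = (-3, -2, 1, -1)ᵀ
v_2 = (-3, -2, 0, -1)ᵀ
v_3 = (1, 1, 0, 0)ᵀ

Let N = A − (0)·I. We want v_3 with N^3 v_3 = 0 but N^2 v_3 ≠ 0; then v_{j-1} := N · v_j for j = 3, …, 2.

Pick v_3 = (1, 1, 0, 0)ᵀ.
Then v_2 = N · v_3 = (-3, -2, 0, -1)ᵀ.
Then v_1 = N · v_2 = (-3, -2, 1, -1)ᵀ.

Sanity check: (A − (0)·I) v_1 = (0, 0, 0, 0)ᵀ = 0. ✓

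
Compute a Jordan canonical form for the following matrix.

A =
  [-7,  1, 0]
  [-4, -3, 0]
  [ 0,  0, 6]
J_2(-5) ⊕ J_1(6)

The characteristic polynomial is
  det(x·I − A) = x^3 + 4*x^2 - 35*x - 150 = (x - 6)*(x + 5)^2

Eigenvalues and multiplicities (the geometric multiplicity of λ is n − rank(A − λI), which equals the number of Jordan blocks for λ):
  λ = -5: algebraic multiplicity = 2, geometric multiplicity = 1
  λ = 6: algebraic multiplicity = 1, geometric multiplicity = 1

Determining the block sizes for each eigenvalue:
  λ = -5: one block (gm = 1), so the single block has size am = 2 → block sizes [2]
  λ = 6: one block (gm = 1), so the single block has size am = 1 → block sizes [1]

Assembling the blocks gives a Jordan form
J =
  [-5,  1, 0]
  [ 0, -5, 0]
  [ 0,  0, 6]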